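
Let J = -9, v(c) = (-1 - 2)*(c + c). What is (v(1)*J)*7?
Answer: 378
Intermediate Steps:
v(c) = -6*c
(v(1)*J)*7 = (-6*1*(-9))*7 = -6*(-9)*7 = 54*7 = 378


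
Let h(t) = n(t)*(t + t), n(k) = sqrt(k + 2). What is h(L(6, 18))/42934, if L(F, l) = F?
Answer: 12*sqrt(2)/21467 ≈ 0.00079054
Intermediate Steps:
n(k) = sqrt(2 + k)
h(t) = 2*t*sqrt(2 + t) (h(t) = sqrt(2 + t)*(t + t) = sqrt(2 + t)*(2*t) = 2*t*sqrt(2 + t))
h(L(6, 18))/42934 = (2*6*sqrt(2 + 6))/42934 = (2*6*sqrt(8))*(1/42934) = (2*6*(2*sqrt(2)))*(1/42934) = (24*sqrt(2))*(1/42934) = 12*sqrt(2)/21467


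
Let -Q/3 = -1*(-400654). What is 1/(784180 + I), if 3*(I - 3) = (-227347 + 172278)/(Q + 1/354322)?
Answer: 1277644739289/1001907304102024105 ≈ 1.2752e-6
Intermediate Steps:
Q = -1201962 (Q = -(-3)*(-400654) = -3*400654 = -1201962)
I = 3852446376085/1277644739289 (I = 3 + ((-227347 + 172278)/(-1201962 + 1/354322))/3 = 3 + (-55069/(-1201962 + 1/354322))/3 = 3 + (-55069/(-425881579763/354322))/3 = 3 + (-55069*(-354322/425881579763))/3 = 3 + (⅓)*(19512158218/425881579763) = 3 + 19512158218/1277644739289 = 3852446376085/1277644739289 ≈ 3.0153)
1/(784180 + I) = 1/(784180 + 3852446376085/1277644739289) = 1/(1001907304102024105/1277644739289) = 1277644739289/1001907304102024105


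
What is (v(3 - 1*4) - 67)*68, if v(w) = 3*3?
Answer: -3944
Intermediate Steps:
v(w) = 9
(v(3 - 1*4) - 67)*68 = (9 - 67)*68 = -58*68 = -3944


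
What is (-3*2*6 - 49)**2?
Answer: 7225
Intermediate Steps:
(-3*2*6 - 49)**2 = (-6*6 - 49)**2 = (-36 - 49)**2 = (-85)**2 = 7225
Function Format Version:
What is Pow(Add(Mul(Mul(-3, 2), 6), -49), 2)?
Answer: 7225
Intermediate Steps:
Pow(Add(Mul(Mul(-3, 2), 6), -49), 2) = Pow(Add(Mul(-6, 6), -49), 2) = Pow(Add(-36, -49), 2) = Pow(-85, 2) = 7225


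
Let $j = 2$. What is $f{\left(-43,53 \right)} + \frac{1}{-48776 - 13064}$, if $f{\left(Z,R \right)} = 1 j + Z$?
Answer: $- \frac{2535441}{61840} \approx -41.0$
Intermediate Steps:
$f{\left(Z,R \right)} = 2 + Z$ ($f{\left(Z,R \right)} = 1 \cdot 2 + Z = 2 + Z$)
$f{\left(-43,53 \right)} + \frac{1}{-48776 - 13064} = \left(2 - 43\right) + \frac{1}{-48776 - 13064} = -41 + \frac{1}{-61840} = -41 - \frac{1}{61840} = - \frac{2535441}{61840}$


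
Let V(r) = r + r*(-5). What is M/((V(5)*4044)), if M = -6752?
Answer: 422/5055 ≈ 0.083482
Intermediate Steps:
V(r) = -4*r (V(r) = r - 5*r = -4*r)
M/((V(5)*4044)) = -6752/(-4*5*4044) = -6752/((-20*4044)) = -6752/(-80880) = -6752*(-1/80880) = 422/5055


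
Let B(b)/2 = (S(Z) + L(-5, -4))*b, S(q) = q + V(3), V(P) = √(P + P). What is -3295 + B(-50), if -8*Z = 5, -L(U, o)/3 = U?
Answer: -9465/2 - 100*√6 ≈ -4977.4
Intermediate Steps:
L(U, o) = -3*U
Z = -5/8 (Z = -⅛*5 = -5/8 ≈ -0.62500)
V(P) = √2*√P (V(P) = √(2*P) = √2*√P)
S(q) = q + √6 (S(q) = q + √2*√3 = q + √6)
B(b) = 2*b*(115/8 + √6) (B(b) = 2*(((-5/8 + √6) - 3*(-5))*b) = 2*(((-5/8 + √6) + 15)*b) = 2*((115/8 + √6)*b) = 2*(b*(115/8 + √6)) = 2*b*(115/8 + √6))
-3295 + B(-50) = -3295 + (¼)*(-50)*(115 + 8*√6) = -3295 + (-2875/2 - 100*√6) = -9465/2 - 100*√6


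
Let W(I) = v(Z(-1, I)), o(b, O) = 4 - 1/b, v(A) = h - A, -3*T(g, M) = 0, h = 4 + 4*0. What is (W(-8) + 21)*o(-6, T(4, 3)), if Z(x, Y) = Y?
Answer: 275/2 ≈ 137.50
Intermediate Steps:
h = 4 (h = 4 + 0 = 4)
T(g, M) = 0 (T(g, M) = -⅓*0 = 0)
v(A) = 4 - A
W(I) = 4 - I
(W(-8) + 21)*o(-6, T(4, 3)) = ((4 - 1*(-8)) + 21)*(4 - 1/(-6)) = ((4 + 8) + 21)*(4 - 1*(-⅙)) = (12 + 21)*(4 + ⅙) = 33*(25/6) = 275/2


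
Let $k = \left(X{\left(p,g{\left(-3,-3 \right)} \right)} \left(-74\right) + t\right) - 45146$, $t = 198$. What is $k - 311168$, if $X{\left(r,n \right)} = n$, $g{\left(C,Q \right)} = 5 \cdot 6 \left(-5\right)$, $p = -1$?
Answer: $-345016$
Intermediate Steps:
$g{\left(C,Q \right)} = -150$ ($g{\left(C,Q \right)} = 30 \left(-5\right) = -150$)
$k = -33848$ ($k = \left(\left(-150\right) \left(-74\right) + 198\right) - 45146 = \left(11100 + 198\right) - 45146 = 11298 - 45146 = -33848$)
$k - 311168 = -33848 - 311168 = -345016$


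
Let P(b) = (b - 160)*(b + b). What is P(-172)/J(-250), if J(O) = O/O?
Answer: 114208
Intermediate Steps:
J(O) = 1
P(b) = 2*b*(-160 + b) (P(b) = (-160 + b)*(2*b) = 2*b*(-160 + b))
P(-172)/J(-250) = (2*(-172)*(-160 - 172))/1 = (2*(-172)*(-332))*1 = 114208*1 = 114208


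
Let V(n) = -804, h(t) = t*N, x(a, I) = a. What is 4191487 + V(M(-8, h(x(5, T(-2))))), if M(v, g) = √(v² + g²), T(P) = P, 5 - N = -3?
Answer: 4190683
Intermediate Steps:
N = 8 (N = 5 - 1*(-3) = 5 + 3 = 8)
h(t) = 8*t (h(t) = t*8 = 8*t)
M(v, g) = √(g² + v²)
4191487 + V(M(-8, h(x(5, T(-2))))) = 4191487 - 804 = 4190683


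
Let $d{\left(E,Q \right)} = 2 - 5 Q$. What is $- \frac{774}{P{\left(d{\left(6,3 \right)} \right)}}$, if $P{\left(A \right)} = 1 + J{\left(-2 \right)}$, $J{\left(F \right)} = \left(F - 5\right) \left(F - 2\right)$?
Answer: $- \frac{774}{29} \approx -26.69$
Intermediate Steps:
$J{\left(F \right)} = \left(-5 + F\right) \left(-2 + F\right)$
$P{\left(A \right)} = 29$ ($P{\left(A \right)} = 1 + \left(10 + \left(-2\right)^{2} - -14\right) = 1 + \left(10 + 4 + 14\right) = 1 + 28 = 29$)
$- \frac{774}{P{\left(d{\left(6,3 \right)} \right)}} = - \frac{774}{29}$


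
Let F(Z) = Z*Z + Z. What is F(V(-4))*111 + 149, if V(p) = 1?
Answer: 371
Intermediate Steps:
F(Z) = Z + Z**2 (F(Z) = Z**2 + Z = Z + Z**2)
F(V(-4))*111 + 149 = (1*(1 + 1))*111 + 149 = (1*2)*111 + 149 = 2*111 + 149 = 222 + 149 = 371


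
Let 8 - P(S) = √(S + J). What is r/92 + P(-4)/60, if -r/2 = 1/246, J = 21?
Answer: 2513/18860 - √17/60 ≈ 0.064527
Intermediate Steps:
P(S) = 8 - √(21 + S) (P(S) = 8 - √(S + 21) = 8 - √(21 + S))
r = -1/123 (r = -2/246 = -2*1/246 = -1/123 ≈ -0.0081301)
r/92 + P(-4)/60 = -1/123/92 + (8 - √(21 - 4))/60 = -1/123*1/92 + (8 - √17)*(1/60) = -1/11316 + (2/15 - √17/60) = 2513/18860 - √17/60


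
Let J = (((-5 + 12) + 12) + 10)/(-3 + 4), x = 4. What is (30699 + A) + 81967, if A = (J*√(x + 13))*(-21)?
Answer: 112666 - 609*√17 ≈ 1.1016e+5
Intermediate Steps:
J = 29 (J = ((7 + 12) + 10)/1 = (19 + 10)*1 = 29*1 = 29)
A = -609*√17 (A = (29*√(4 + 13))*(-21) = (29*√17)*(-21) = -609*√17 ≈ -2511.0)
(30699 + A) + 81967 = (30699 - 609*√17) + 81967 = 112666 - 609*√17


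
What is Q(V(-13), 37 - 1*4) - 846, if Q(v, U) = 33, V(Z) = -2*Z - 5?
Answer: -813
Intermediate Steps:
V(Z) = -5 - 2*Z
Q(V(-13), 37 - 1*4) - 846 = 33 - 846 = -813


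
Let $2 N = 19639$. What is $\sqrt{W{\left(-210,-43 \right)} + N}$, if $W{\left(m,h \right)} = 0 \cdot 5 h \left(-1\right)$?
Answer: $\frac{\sqrt{39278}}{2} \approx 99.093$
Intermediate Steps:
$N = \frac{19639}{2}$ ($N = \frac{1}{2} \cdot 19639 = \frac{19639}{2} \approx 9819.5$)
$W{\left(m,h \right)} = 0$ ($W{\left(m,h \right)} = 0 \left(- h\right) = 0$)
$\sqrt{W{\left(-210,-43 \right)} + N} = \sqrt{0 + \frac{19639}{2}} = \sqrt{\frac{19639}{2}} = \frac{\sqrt{39278}}{2}$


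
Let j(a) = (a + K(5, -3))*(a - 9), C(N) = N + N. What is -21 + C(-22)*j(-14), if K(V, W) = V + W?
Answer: -12165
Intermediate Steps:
C(N) = 2*N
j(a) = (-9 + a)*(2 + a) (j(a) = (a + (5 - 3))*(a - 9) = (a + 2)*(-9 + a) = (2 + a)*(-9 + a) = (-9 + a)*(2 + a))
-21 + C(-22)*j(-14) = -21 + (2*(-22))*(-18 + (-14)² - 7*(-14)) = -21 - 44*(-18 + 196 + 98) = -21 - 44*276 = -21 - 12144 = -12165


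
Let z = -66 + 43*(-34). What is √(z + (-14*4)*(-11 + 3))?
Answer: 6*I*√30 ≈ 32.863*I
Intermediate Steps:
z = -1528 (z = -66 - 1462 = -1528)
√(z + (-14*4)*(-11 + 3)) = √(-1528 + (-14*4)*(-11 + 3)) = √(-1528 - 56*(-8)) = √(-1528 + 448) = √(-1080) = 6*I*√30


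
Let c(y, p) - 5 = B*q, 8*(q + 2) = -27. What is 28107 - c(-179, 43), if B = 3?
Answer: 224945/8 ≈ 28118.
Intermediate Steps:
q = -43/8 (q = -2 + (⅛)*(-27) = -2 - 27/8 = -43/8 ≈ -5.3750)
c(y, p) = -89/8 (c(y, p) = 5 + 3*(-43/8) = 5 - 129/8 = -89/8)
28107 - c(-179, 43) = 28107 - 1*(-89/8) = 28107 + 89/8 = 224945/8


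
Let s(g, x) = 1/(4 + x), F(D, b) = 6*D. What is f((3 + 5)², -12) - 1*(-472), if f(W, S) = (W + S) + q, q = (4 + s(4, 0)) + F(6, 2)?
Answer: 2257/4 ≈ 564.25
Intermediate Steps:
q = 161/4 (q = (4 + 1/(4 + 0)) + 6*6 = (4 + 1/4) + 36 = (4 + ¼) + 36 = 17/4 + 36 = 161/4 ≈ 40.250)
f(W, S) = 161/4 + S + W (f(W, S) = (W + S) + 161/4 = (S + W) + 161/4 = 161/4 + S + W)
f((3 + 5)², -12) - 1*(-472) = (161/4 - 12 + (3 + 5)²) - 1*(-472) = (161/4 - 12 + 8²) + 472 = (161/4 - 12 + 64) + 472 = 369/4 + 472 = 2257/4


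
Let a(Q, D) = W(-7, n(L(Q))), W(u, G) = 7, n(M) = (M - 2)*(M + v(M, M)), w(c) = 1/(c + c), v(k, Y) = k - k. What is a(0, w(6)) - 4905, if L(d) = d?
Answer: -4898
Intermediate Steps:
v(k, Y) = 0
w(c) = 1/(2*c)
n(M) = M*(-2 + M) (n(M) = (M - 2)*(M + 0) = (-2 + M)*M = M*(-2 + M))
a(Q, D) = 7
a(0, w(6)) - 4905 = 7 - 4905 = -4898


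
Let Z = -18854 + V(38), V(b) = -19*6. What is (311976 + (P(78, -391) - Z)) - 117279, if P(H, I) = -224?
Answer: 213441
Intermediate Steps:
V(b) = -114
Z = -18968 (Z = -18854 - 114 = -18968)
(311976 + (P(78, -391) - Z)) - 117279 = (311976 + (-224 - 1*(-18968))) - 117279 = (311976 + (-224 + 18968)) - 117279 = (311976 + 18744) - 117279 = 330720 - 117279 = 213441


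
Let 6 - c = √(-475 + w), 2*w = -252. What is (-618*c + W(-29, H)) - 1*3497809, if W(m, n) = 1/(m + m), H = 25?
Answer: -203087987/58 + 618*I*√601 ≈ -3.5015e+6 + 15150.0*I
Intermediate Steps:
w = -126 (w = (½)*(-252) = -126)
W(m, n) = 1/(2*m)
c = 6 - I*√601 (c = 6 - √(-475 - 126) = 6 - √(-601) = 6 - I*√601 ≈ 6.0 - 24.515*I)
(-618*c + W(-29, H)) - 1*3497809 = (-618*(6 - I*√601) + (½)/(-29)) - 1*3497809 = ((-3708 + 618*I*√601) + (½)*(-1/29)) - 3497809 = ((-3708 + 618*I*√601) - 1/58) - 3497809 = (-215065/58 + 618*I*√601) - 3497809 = -203087987/58 + 618*I*√601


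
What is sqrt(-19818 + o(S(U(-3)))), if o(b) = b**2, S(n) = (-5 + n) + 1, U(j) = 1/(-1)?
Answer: I*sqrt(19793) ≈ 140.69*I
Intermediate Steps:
U(j) = -1
S(n) = -4 + n
sqrt(-19818 + o(S(U(-3)))) = sqrt(-19818 + (-4 - 1)**2) = sqrt(-19818 + (-5)**2) = sqrt(-19818 + 25) = sqrt(-19793) = I*sqrt(19793)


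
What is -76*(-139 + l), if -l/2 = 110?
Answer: 27284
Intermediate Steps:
l = -220 (l = -2*110 = -220)
-76*(-139 + l) = -76*(-139 - 220) = -76*(-359) = 27284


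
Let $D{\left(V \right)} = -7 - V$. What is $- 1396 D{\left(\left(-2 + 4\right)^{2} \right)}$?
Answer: $15356$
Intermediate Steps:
$- 1396 D{\left(\left(-2 + 4\right)^{2} \right)} = - 1396 \left(-7 - \left(-2 + 4\right)^{2}\right) = - 1396 \left(-7 - 2^{2}\right) = - 1396 \left(-7 - 4\right) = \left(-1396\right) \left(-11\right) = 15356$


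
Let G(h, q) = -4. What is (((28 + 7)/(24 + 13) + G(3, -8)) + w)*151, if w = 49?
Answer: 256700/37 ≈ 6937.8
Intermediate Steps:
(((28 + 7)/(24 + 13) + G(3, -8)) + w)*151 = (((28 + 7)/(24 + 13) - 4) + 49)*151 = ((35/37 - 4) + 49)*151 = (-113/37 + 49)*151 = (1700/37)*151 = 256700/37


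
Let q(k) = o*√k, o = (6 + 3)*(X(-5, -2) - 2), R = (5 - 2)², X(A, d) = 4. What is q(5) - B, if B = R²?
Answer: -81 + 18*√5 ≈ -40.751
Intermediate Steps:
R = 9 (R = 3² = 9)
B = 81 (B = 9² = 81)
o = 18 (o = (6 + 3)*(4 - 2) = 9*2 = 18)
q(k) = 18*√k
q(5) - B = 18*√5 - 1*81 = 18*√5 - 81 = -81 + 18*√5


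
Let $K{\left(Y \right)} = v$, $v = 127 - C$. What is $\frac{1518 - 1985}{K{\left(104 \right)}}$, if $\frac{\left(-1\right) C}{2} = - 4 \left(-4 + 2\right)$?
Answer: $- \frac{467}{143} \approx -3.2657$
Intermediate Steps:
$C = -16$ ($C = - 2 \left(- 4 \left(-4 + 2\right)\right) = - 2 \left(\left(-4\right) \left(-2\right)\right) = \left(-2\right) 8 = -16$)
$v = 143$ ($v = 127 - -16 = 127 + 16 = 143$)
$K{\left(Y \right)} = 143$
$\frac{1518 - 1985}{K{\left(104 \right)}} = \frac{1518 - 1985}{143} = \left(-467\right) \frac{1}{143} = - \frac{467}{143}$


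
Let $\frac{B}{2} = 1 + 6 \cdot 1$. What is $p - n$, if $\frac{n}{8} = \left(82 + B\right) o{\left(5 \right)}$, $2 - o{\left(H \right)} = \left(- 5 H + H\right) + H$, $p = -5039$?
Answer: $-18095$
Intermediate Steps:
$o{\left(H \right)} = 2 + 3 H$ ($o{\left(H \right)} = 2 - \left(\left(- 5 H + H\right) + H\right) = 2 - \left(- 4 H + H\right) = 2 - - 3 H = 2 + 3 H$)
$B = 14$ ($B = 2 \left(1 + 6 \cdot 1\right) = 2 \left(1 + 6\right) = 2 \cdot 7 = 14$)
$n = 13056$ ($n = 8 \left(82 + 14\right) \left(2 + 3 \cdot 5\right) = 8 \cdot 96 \left(2 + 15\right) = 8 \cdot 96 \cdot 17 = 8 \cdot 1632 = 13056$)
$p - n = -5039 - 13056 = -18095$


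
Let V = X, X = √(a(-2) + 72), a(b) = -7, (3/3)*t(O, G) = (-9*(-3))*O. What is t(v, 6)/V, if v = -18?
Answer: -486*√65/65 ≈ -60.281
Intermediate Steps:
t(O, G) = 27*O (t(O, G) = (-9*(-3))*O = 27*O)
X = √65 (X = √(-7 + 72) = √65 ≈ 8.0623)
V = √65 ≈ 8.0623
t(v, 6)/V = (27*(-18))/(√65) = -486*√65/65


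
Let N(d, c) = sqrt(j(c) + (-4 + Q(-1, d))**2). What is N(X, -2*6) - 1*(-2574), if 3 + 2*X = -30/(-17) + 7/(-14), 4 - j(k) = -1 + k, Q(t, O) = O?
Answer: 2574 + sqrt(188169)/68 ≈ 2580.4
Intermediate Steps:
j(k) = 5 - k (j(k) = 4 - (-1 + k) = 4 + (1 - k) = 5 - k)
X = -59/68 (X = -3/2 + (-30/(-17) + 7/(-14))/2 = -3/2 + (-30*(-1/17) + 7*(-1/14))/2 = -3/2 + (30/17 - 1/2)/2 = -3/2 + (1/2)*(43/34) = -3/2 + 43/68 = -59/68 ≈ -0.86765)
N(d, c) = sqrt(5 + (-4 + d)**2 - c) (N(d, c) = sqrt((5 - c) + (-4 + d)**2) = sqrt(5 + (-4 + d)**2 - c))
N(X, -2*6) - 1*(-2574) = sqrt(5 + (-4 - 59/68)**2 - (-2)*6) - 1*(-2574) = sqrt(5 + (-331/68)**2 - 1*(-12)) + 2574 = sqrt(5 + 109561/4624 + 12) + 2574 = sqrt(188169/4624) + 2574 = sqrt(188169)/68 + 2574 = 2574 + sqrt(188169)/68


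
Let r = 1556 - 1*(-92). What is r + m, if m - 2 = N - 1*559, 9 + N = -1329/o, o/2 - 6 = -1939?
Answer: 4184341/3866 ≈ 1082.3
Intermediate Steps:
o = -3866 (o = 12 + 2*(-1939) = 12 - 3878 = -3866)
r = 1648 (r = 1556 + 92 = 1648)
N = -33465/3866 (N = -9 - 1329/(-3866) = -9 - 1329*(-1/3866) = -9 + 1329/3866 = -33465/3866 ≈ -8.6562)
m = -2186827/3866 (m = 2 + (-33465/3866 - 1*559) = 2 + (-33465/3866 - 559) = 2 - 2194559/3866 = -2186827/3866 ≈ -565.66)
r + m = 1648 - 2186827/3866 = 4184341/3866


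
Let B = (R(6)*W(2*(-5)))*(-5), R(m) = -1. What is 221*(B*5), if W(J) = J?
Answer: -55250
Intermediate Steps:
B = -50 (B = -2*(-5)*(-5) = -1*(-10)*(-5) = 10*(-5) = -50)
221*(B*5) = 221*(-50*5) = 221*(-250) = -55250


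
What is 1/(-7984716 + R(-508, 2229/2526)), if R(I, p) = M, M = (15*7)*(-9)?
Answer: -1/7985661 ≈ -1.2522e-7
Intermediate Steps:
M = -945 (M = 105*(-9) = -945)
R(I, p) = -945
1/(-7984716 + R(-508, 2229/2526)) = 1/(-7984716 - 945) = 1/(-7985661) = -1/7985661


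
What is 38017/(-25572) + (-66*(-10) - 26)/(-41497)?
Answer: -1593804097/1061161284 ≈ -1.5019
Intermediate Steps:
38017/(-25572) + (-66*(-10) - 26)/(-41497) = 38017*(-1/25572) + (660 - 26)*(-1/41497) = -38017/25572 + 634*(-1/41497) = -38017/25572 - 634/41497 = -1593804097/1061161284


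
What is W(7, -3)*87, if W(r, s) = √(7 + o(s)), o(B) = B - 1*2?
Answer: 87*√2 ≈ 123.04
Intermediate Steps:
o(B) = -2 + B (o(B) = B - 2 = -2 + B)
W(r, s) = √(5 + s) (W(r, s) = √(7 + (-2 + s)) = √(5 + s))
W(7, -3)*87 = √(5 - 3)*87 = √2*87 = 87*√2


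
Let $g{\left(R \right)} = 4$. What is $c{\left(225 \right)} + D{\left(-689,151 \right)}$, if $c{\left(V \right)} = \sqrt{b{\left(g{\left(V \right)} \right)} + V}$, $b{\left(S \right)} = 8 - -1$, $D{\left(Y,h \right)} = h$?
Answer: $151 + 3 \sqrt{26} \approx 166.3$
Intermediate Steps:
$b{\left(S \right)} = 9$ ($b{\left(S \right)} = 8 + 1 = 9$)
$c{\left(V \right)} = \sqrt{9 + V}$
$c{\left(225 \right)} + D{\left(-689,151 \right)} = \sqrt{9 + 225} + 151 = \sqrt{234} + 151 = 3 \sqrt{26} + 151 = 151 + 3 \sqrt{26}$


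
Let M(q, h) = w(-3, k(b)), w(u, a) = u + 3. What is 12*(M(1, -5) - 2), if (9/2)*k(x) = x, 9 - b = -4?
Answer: -24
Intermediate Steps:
b = 13 (b = 9 - 1*(-4) = 9 + 4 = 13)
k(x) = 2*x/9
w(u, a) = 3 + u
M(q, h) = 0 (M(q, h) = 3 - 3 = 0)
12*(M(1, -5) - 2) = 12*(0 - 2) = 12*(-2) = -24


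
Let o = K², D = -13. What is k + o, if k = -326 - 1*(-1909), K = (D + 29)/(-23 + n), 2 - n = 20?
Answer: 2661279/1681 ≈ 1583.2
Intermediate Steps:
n = -18 (n = 2 - 1*20 = 2 - 20 = -18)
K = -16/41 (K = (-13 + 29)/(-23 - 18) = 16/(-41) = 16*(-1/41) = -16/41 ≈ -0.39024)
k = 1583 (k = -326 + 1909 = 1583)
o = 256/1681 (o = (-16/41)² = 256/1681 ≈ 0.15229)
k + o = 1583 + 256/1681 = 2661279/1681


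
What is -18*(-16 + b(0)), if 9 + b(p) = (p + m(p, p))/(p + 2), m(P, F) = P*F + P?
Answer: 450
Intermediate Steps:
m(P, F) = P + F*P (m(P, F) = F*P + P = P + F*P)
b(p) = -9 + (p + p*(1 + p))/(2 + p) (b(p) = -9 + (p + p*(1 + p))/(p + 2) = -9 + (p + p*(1 + p))/(2 + p))
-18*(-16 + b(0)) = -18*(-16 + (-9 + 0)) = -18*(-16 - 9) = -18*(-25) = 450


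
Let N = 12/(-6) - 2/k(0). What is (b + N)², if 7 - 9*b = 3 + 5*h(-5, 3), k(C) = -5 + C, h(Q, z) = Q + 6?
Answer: 5929/2025 ≈ 2.9279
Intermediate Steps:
h(Q, z) = 6 + Q
b = -⅑ (b = 7/9 - (3 + 5*(6 - 5))/9 = 7/9 - (3 + 5*1)/9 = 7/9 - (3 + 5)/9 = 7/9 - ⅑*8 = 7/9 - 8/9 = -⅑ ≈ -0.11111)
N = -8/5 (N = 12/(-6) - 2/(-5 + 0) = 12*(-⅙) - 2/(-5) = -2 - 2*(-⅕) = -2 + ⅖ = -8/5 ≈ -1.6000)
(b + N)² = (-⅑ - 8/5)² = (-77/45)² = 5929/2025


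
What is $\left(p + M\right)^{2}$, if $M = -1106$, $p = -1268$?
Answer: $5635876$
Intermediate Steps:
$\left(p + M\right)^{2} = \left(-1268 - 1106\right)^{2} = \left(-2374\right)^{2} = 5635876$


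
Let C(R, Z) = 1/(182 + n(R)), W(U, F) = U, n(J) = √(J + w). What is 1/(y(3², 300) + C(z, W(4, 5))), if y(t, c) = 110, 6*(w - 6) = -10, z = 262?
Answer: 10843576/1192853423 + √2397/1192853423 ≈ 0.0090905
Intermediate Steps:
w = 13/3 (w = 6 + (⅙)*(-10) = 6 - 5/3 = 13/3 ≈ 4.3333)
n(J) = √(13/3 + J) (n(J) = √(J + 13/3) = √(13/3 + J))
C(R, Z) = 1/(182 + √(39 + 9*R)/3)
1/(y(3², 300) + C(z, W(4, 5))) = 1/(110 + 3/(546 + √3*√(13 + 3*262))) = 1/(110 + 3/(546 + √3*√(13 + 786))) = 1/(110 + 3/(546 + √3*√799)) = 1/(110 + 3/(546 + √2397))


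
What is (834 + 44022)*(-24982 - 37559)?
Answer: -2805339096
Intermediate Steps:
(834 + 44022)*(-24982 - 37559) = 44856*(-62541) = -2805339096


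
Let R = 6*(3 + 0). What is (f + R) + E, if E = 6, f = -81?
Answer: -57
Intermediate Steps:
R = 18 (R = 6*3 = 18)
(f + R) + E = (-81 + 18) + 6 = -63 + 6 = -57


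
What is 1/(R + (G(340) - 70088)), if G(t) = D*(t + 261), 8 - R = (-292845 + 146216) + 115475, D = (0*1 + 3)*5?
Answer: -1/29911 ≈ -3.3433e-5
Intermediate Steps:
D = 15 (D = (0 + 3)*5 = 3*5 = 15)
R = 31162 (R = 8 - ((-292845 + 146216) + 115475) = 8 - (-146629 + 115475) = 8 - 1*(-31154) = 8 + 31154 = 31162)
G(t) = 3915 + 15*t (G(t) = 15*(t + 261) = 15*(261 + t) = 3915 + 15*t)
1/(R + (G(340) - 70088)) = 1/(31162 + ((3915 + 15*340) - 70088)) = 1/(31162 + ((3915 + 5100) - 70088)) = 1/(31162 + (9015 - 70088)) = 1/(31162 - 61073) = 1/(-29911) = -1/29911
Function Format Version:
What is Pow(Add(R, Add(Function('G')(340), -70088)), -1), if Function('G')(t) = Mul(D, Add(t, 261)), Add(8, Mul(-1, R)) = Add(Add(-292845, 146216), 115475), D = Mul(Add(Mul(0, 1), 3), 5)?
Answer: Rational(-1, 29911) ≈ -3.3433e-5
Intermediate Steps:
D = 15 (D = Mul(Add(0, 3), 5) = Mul(3, 5) = 15)
R = 31162 (R = Add(8, Mul(-1, Add(Add(-292845, 146216), 115475))) = Add(8, Mul(-1, Add(-146629, 115475))) = Add(8, Mul(-1, -31154)) = Add(8, 31154) = 31162)
Function('G')(t) = Add(3915, Mul(15, t)) (Function('G')(t) = Mul(15, Add(t, 261)) = Mul(15, Add(261, t)) = Add(3915, Mul(15, t)))
Pow(Add(R, Add(Function('G')(340), -70088)), -1) = Pow(Add(31162, Add(Add(3915, Mul(15, 340)), -70088)), -1) = Pow(Add(31162, Add(Add(3915, 5100), -70088)), -1) = Pow(Add(31162, Add(9015, -70088)), -1) = Pow(Add(31162, -61073), -1) = Pow(-29911, -1) = Rational(-1, 29911)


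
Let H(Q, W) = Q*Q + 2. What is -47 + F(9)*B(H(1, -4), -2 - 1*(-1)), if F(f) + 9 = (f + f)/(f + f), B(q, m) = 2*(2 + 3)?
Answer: -127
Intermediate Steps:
H(Q, W) = 2 + Q**2 (H(Q, W) = Q**2 + 2 = 2 + Q**2)
B(q, m) = 10 (B(q, m) = 2*5 = 10)
F(f) = -8 (F(f) = -9 + (f + f)/(f + f) = -9 + (2*f)/((2*f)) = -9 + (2*f)*(1/(2*f)) = -9 + 1 = -8)
-47 + F(9)*B(H(1, -4), -2 - 1*(-1)) = -47 - 8*10 = -47 - 80 = -127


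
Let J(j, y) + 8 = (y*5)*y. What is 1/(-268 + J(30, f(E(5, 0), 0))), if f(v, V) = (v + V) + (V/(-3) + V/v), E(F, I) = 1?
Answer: -1/271 ≈ -0.0036900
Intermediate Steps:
f(v, V) = v + 2*V/3 + V/v (f(v, V) = (V + v) + (V*(-⅓) + V/v) = (V + v) + (-V/3 + V/v) = v + 2*V/3 + V/v)
J(j, y) = -8 + 5*y² (J(j, y) = -8 + (y*5)*y = -8 + (5*y)*y = -8 + 5*y²)
1/(-268 + J(30, f(E(5, 0), 0))) = 1/(-268 + (-8 + 5*(1 + (⅔)*0 + 0/1)²)) = 1/(-268 + (-8 + 5*(1 + 0 + 0*1)²)) = 1/(-268 + (-8 + 5*(1 + 0 + 0)²)) = 1/(-268 + (-8 + 5*1²)) = 1/(-268 + (-8 + 5*1)) = 1/(-268 + (-8 + 5)) = 1/(-268 - 3) = 1/(-271) = -1/271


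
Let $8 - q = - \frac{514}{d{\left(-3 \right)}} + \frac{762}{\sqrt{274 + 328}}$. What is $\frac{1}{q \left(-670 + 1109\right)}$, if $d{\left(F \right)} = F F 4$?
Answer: $- \frac{2172618}{20046156653} - \frac{123444 \sqrt{602}}{20046156653} \approx -0.00025947$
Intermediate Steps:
$d{\left(F \right)} = 4 F^{2}$ ($d{\left(F \right)} = F^{2} \cdot 4 = 4 F^{2}$)
$q = \frac{401}{18} - \frac{381 \sqrt{602}}{301}$ ($q = 8 - \left(- \frac{514}{4 \left(-3\right)^{2}} + \frac{762}{\sqrt{274 + 328}}\right) = 8 - \left(- \frac{514}{4 \cdot 9} + \frac{762}{\sqrt{602}}\right) = 8 - \left(- \frac{514}{36} + 762 \frac{\sqrt{602}}{602}\right) = 8 - \left(\left(-514\right) \frac{1}{36} + \frac{381 \sqrt{602}}{301}\right) = 8 - \left(- \frac{257}{18} + \frac{381 \sqrt{602}}{301}\right) = 8 + \left(\frac{257}{18} - \frac{381 \sqrt{602}}{301}\right) = \frac{401}{18} - \frac{381 \sqrt{602}}{301} \approx -8.779$)
$\frac{1}{q \left(-670 + 1109\right)} = \frac{1}{\left(\frac{401}{18} - \frac{381 \sqrt{602}}{301}\right) \left(-670 + 1109\right)} = \frac{1}{\left(\frac{401}{18} - \frac{381 \sqrt{602}}{301}\right) 439} = \frac{1}{\frac{176039}{18} - \frac{167259 \sqrt{602}}{301}}$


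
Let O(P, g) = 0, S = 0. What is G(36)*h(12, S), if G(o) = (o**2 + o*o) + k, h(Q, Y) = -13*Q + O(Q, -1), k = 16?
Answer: -406848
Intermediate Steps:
h(Q, Y) = -13*Q (h(Q, Y) = -13*Q + 0 = -13*Q)
G(o) = 16 + 2*o**2 (G(o) = (o**2 + o*o) + 16 = (o**2 + o**2) + 16 = 2*o**2 + 16 = 16 + 2*o**2)
G(36)*h(12, S) = (16 + 2*36**2)*(-13*12) = (16 + 2*1296)*(-156) = (16 + 2592)*(-156) = 2608*(-156) = -406848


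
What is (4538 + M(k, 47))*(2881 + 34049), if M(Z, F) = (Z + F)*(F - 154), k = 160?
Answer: -650374230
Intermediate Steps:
M(Z, F) = (-154 + F)*(F + Z) (M(Z, F) = (F + Z)*(-154 + F) = (-154 + F)*(F + Z))
(4538 + M(k, 47))*(2881 + 34049) = (4538 + (47² - 154*47 - 154*160 + 47*160))*(2881 + 34049) = (4538 + (2209 - 7238 - 24640 + 7520))*36930 = (4538 - 22149)*36930 = -17611*36930 = -650374230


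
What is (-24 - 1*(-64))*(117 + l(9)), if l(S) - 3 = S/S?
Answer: 4840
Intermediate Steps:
l(S) = 4 (l(S) = 3 + S/S = 3 + 1 = 4)
(-24 - 1*(-64))*(117 + l(9)) = (-24 - 1*(-64))*(117 + 4) = (-24 + 64)*121 = 40*121 = 4840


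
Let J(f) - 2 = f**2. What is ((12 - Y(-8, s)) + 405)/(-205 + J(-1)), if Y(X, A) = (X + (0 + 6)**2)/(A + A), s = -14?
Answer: -209/101 ≈ -2.0693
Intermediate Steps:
Y(X, A) = (36 + X)/(2*A) (Y(X, A) = (X + 6**2)/((2*A)) = (X + 36)*(1/(2*A)) = (36 + X)*(1/(2*A)) = (36 + X)/(2*A))
J(f) = 2 + f**2
((12 - Y(-8, s)) + 405)/(-205 + J(-1)) = ((12 - (36 - 8)/(2*(-14))) + 405)/(-205 + (2 + (-1)**2)) = ((12 - (-1)*28/(2*14)) + 405)/(-205 + (2 + 1)) = ((12 - 1*(-1)) + 405)/(-205 + 3) = ((12 + 1) + 405)/(-202) = (13 + 405)*(-1/202) = 418*(-1/202) = -209/101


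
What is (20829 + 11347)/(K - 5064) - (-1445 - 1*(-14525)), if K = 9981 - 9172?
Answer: -55687576/4255 ≈ -13088.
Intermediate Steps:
K = 809
(20829 + 11347)/(K - 5064) - (-1445 - 1*(-14525)) = (20829 + 11347)/(809 - 5064) - (-1445 - 1*(-14525)) = 32176/(-4255) - (-1445 + 14525) = 32176*(-1/4255) - 1*13080 = -32176/4255 - 13080 = -55687576/4255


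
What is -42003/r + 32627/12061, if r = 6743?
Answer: -40942046/11618189 ≈ -3.5240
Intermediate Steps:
-42003/r + 32627/12061 = -42003/6743 + 32627/12061 = -42003*1/6743 + 32627*(1/12061) = -42003/6743 + 4661/1723 = -40942046/11618189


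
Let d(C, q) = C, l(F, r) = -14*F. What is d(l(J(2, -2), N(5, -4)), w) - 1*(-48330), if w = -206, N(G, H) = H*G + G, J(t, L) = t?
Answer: 48302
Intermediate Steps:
N(G, H) = G + G*H (N(G, H) = G*H + G = G + G*H)
d(l(J(2, -2), N(5, -4)), w) - 1*(-48330) = -14*2 - 1*(-48330) = -28 + 48330 = 48302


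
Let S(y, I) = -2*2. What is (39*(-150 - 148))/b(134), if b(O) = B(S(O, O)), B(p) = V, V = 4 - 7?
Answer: 3874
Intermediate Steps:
S(y, I) = -4
V = -3
B(p) = -3
b(O) = -3
(39*(-150 - 148))/b(134) = (39*(-150 - 148))/(-3) = (39*(-298))*(-⅓) = -11622*(-⅓) = 3874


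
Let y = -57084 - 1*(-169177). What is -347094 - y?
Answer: -459187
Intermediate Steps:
y = 112093 (y = -57084 + 169177 = 112093)
-347094 - y = -347094 - 1*112093 = -347094 - 112093 = -459187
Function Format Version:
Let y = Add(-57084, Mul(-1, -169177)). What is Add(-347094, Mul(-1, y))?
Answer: -459187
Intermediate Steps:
y = 112093 (y = Add(-57084, 169177) = 112093)
Add(-347094, Mul(-1, y)) = Add(-347094, Mul(-1, 112093)) = Add(-347094, -112093) = -459187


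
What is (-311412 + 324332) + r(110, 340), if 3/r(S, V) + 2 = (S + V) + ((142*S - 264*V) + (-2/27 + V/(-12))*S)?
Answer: 26796777599/2074054 ≈ 12920.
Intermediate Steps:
r(S, V) = 3/(-2 - 263*V + 143*S + S*(-2/27 - V/12)) (r(S, V) = 3/(-2 + ((S + V) + ((142*S - 264*V) + (-2/27 + V/(-12))*S))) = 3/(-2 + ((S + V) + ((-264*V + 142*S) + (-2*1/27 + V*(-1/12))*S))) = 3/(-2 + ((S + V) + ((-264*V + 142*S) + (-2/27 - V/12)*S))) = 3/(-2 + ((S + V) + ((-264*V + 142*S) + S*(-2/27 - V/12)))) = 3/(-2 + ((S + V) + (-264*V + 142*S + S*(-2/27 - V/12)))) = 3/(-2 + (-263*V + 143*S + S*(-2/27 - V/12))) = 3/(-2 - 263*V + 143*S + S*(-2/27 - V/12)))
(-311412 + 324332) + r(110, 340) = (-311412 + 324332) - 324/(216 - 15436*110 + 28404*340 + 9*110*340) = 12920 - 324/(216 - 1697960 + 9657360 + 336600) = 12920 - 324/8296216 = 12920 - 324*1/8296216 = 12920 - 81/2074054 = 26796777599/2074054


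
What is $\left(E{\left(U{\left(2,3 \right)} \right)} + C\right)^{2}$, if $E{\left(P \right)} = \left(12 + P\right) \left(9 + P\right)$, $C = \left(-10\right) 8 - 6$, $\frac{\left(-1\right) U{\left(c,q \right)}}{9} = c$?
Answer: $1024$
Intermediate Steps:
$U{\left(c,q \right)} = - 9 c$
$C = -86$ ($C = -80 - 6 = -86$)
$E{\left(P \right)} = \left(9 + P\right) \left(12 + P\right)$
$\left(E{\left(U{\left(2,3 \right)} \right)} + C\right)^{2} = \left(\left(108 + \left(\left(-9\right) 2\right)^{2} + 21 \left(\left(-9\right) 2\right)\right) - 86\right)^{2} = \left(\left(108 + \left(-18\right)^{2} + 21 \left(-18\right)\right) - 86\right)^{2} = \left(\left(108 + 324 - 378\right) - 86\right)^{2} = \left(54 - 86\right)^{2} = \left(-32\right)^{2} = 1024$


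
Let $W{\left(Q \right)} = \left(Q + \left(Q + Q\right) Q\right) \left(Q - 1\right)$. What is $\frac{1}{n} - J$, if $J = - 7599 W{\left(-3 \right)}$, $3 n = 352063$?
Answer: $- \frac{160519604217}{352063} \approx -4.5594 \cdot 10^{5}$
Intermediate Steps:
$n = \frac{352063}{3}$ ($n = \frac{1}{3} \cdot 352063 = \frac{352063}{3} \approx 1.1735 \cdot 10^{5}$)
$W{\left(Q \right)} = \left(-1 + Q\right) \left(Q + 2 Q^{2}\right)$ ($W{\left(Q \right)} = \left(Q + 2 Q Q\right) \left(-1 + Q\right) = \left(Q + 2 Q^{2}\right) \left(-1 + Q\right) = \left(-1 + Q\right) \left(Q + 2 Q^{2}\right)$)
$J = 455940$ ($J = - 7599 \left(- 3 \left(-1 - -3 + 2 \left(-3\right)^{2}\right)\right) = - 7599 \left(- 3 \left(-1 + 3 + 2 \cdot 9\right)\right) = - 7599 \left(- 3 \left(-1 + 3 + 18\right)\right) = - 7599 \left(\left(-3\right) 20\right) = \left(-7599\right) \left(-60\right) = 455940$)
$\frac{1}{n} - J = \frac{1}{\frac{352063}{3}} - 455940 = \frac{3}{352063} - 455940 = - \frac{160519604217}{352063}$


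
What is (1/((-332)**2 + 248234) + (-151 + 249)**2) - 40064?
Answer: -10918630679/358458 ≈ -30460.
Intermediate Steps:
(1/((-332)**2 + 248234) + (-151 + 249)**2) - 40064 = (1/(110224 + 248234) + 98**2) - 40064 = (1/358458 + 9604) - 40064 = 3442630633/358458 - 40064 = -10918630679/358458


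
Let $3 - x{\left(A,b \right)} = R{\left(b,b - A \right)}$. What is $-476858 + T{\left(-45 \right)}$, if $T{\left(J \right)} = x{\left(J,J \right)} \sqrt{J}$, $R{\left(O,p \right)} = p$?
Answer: $-476858 + 9 i \sqrt{5} \approx -4.7686 \cdot 10^{5} + 20.125 i$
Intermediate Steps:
$x{\left(A,b \right)} = 3 + A - b$ ($x{\left(A,b \right)} = 3 - \left(b - A\right) = 3 + \left(A - b\right) = 3 + A - b$)
$T{\left(J \right)} = 3 \sqrt{J}$ ($T{\left(J \right)} = \left(3 + J - J\right) \sqrt{J} = 3 \sqrt{J}$)
$-476858 + T{\left(-45 \right)} = -476858 + 3 \sqrt{-45} = -476858 + 3 \cdot 3 i \sqrt{5} = -476858 + 9 i \sqrt{5}$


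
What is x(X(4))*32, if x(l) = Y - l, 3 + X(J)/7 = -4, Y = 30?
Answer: 2528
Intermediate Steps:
X(J) = -49 (X(J) = -21 + 7*(-4) = -21 - 28 = -49)
x(l) = 30 - l
x(X(4))*32 = (30 - 1*(-49))*32 = (30 + 49)*32 = 79*32 = 2528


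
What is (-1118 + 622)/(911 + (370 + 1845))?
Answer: -248/1563 ≈ -0.15867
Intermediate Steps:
(-1118 + 622)/(911 + (370 + 1845)) = -496/(911 + 2215) = -496/3126 = -496*1/3126 = -248/1563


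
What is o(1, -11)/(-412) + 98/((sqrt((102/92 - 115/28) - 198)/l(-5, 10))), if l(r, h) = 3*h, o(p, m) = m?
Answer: 11/412 - 5880*I*sqrt(20840323)/129443 ≈ 0.026699 - 207.37*I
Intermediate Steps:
o(1, -11)/(-412) + 98/((sqrt((102/92 - 115/28) - 198)/l(-5, 10))) = -11/(-412) + 98/((sqrt((102/92 - 115/28) - 198)/((3*10)))) = -11*(-1/412) + 98/((sqrt((102*(1/92) - 115*1/28) - 198)/30)) = 11/412 + 98/((sqrt((51/46 - 115/28) - 198)*(1/30))) = 11/412 + 98/((sqrt(-1931/644 - 198)*(1/30))) = 11/412 + 98/((sqrt(-129443/644)*(1/30))) = 11/412 + 98/(((I*sqrt(20840323)/322)*(1/30))) = 11/412 + 98/((I*sqrt(20840323)/9660)) = 11/412 + 98*(-60*I*sqrt(20840323)/129443) = 11/412 - 5880*I*sqrt(20840323)/129443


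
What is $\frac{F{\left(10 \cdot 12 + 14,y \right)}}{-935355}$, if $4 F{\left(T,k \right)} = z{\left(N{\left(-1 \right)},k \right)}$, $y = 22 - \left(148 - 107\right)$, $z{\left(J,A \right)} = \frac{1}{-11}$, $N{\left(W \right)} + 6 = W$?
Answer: $\frac{1}{41155620} \approx 2.4298 \cdot 10^{-8}$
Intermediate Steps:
$N{\left(W \right)} = -6 + W$
$z{\left(J,A \right)} = - \frac{1}{11}$
$y = -19$ ($y = 22 - 41 = -19$)
$F{\left(T,k \right)} = - \frac{1}{44}$ ($F{\left(T,k \right)} = \frac{1}{4} \left(- \frac{1}{11}\right) = - \frac{1}{44}$)
$\frac{F{\left(10 \cdot 12 + 14,y \right)}}{-935355} = - \frac{1}{44 \left(-935355\right)} = \left(- \frac{1}{44}\right) \left(- \frac{1}{935355}\right) = \frac{1}{41155620}$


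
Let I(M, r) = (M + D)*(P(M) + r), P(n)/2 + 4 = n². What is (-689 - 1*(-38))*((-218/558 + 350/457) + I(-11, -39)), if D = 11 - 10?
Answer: 1740081091/1371 ≈ 1.2692e+6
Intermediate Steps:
P(n) = -8 + 2*n²
D = 1
I(M, r) = (1 + M)*(-8 + r + 2*M²) (I(M, r) = (M + 1)*((-8 + 2*M²) + r) = (1 + M)*(-8 + r + 2*M²))
(-689 - 1*(-38))*((-218/558 + 350/457) + I(-11, -39)) = (-689 - 1*(-38))*((-218/558 + 350/457) + (-8 - 39 + 2*(-11)² - 11*(-39) + 2*(-11)*(-4 + (-11)²))) = (-689 + 38)*((-218*1/558 + 350*(1/457)) + (-8 - 39 + 2*121 + 429 + 2*(-11)*(-4 + 121))) = -651*((-109/279 + 350/457) + (-8 - 39 + 242 + 429 + 2*(-11)*117)) = -651*(47837/127503 + (-8 - 39 + 242 + 429 - 2574)) = -651*(47837/127503 - 1950) = -651*(-248583013/127503) = 1740081091/1371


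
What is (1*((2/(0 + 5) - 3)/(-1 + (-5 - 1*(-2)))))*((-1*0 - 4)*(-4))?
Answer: 52/5 ≈ 10.400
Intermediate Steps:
(1*((2/(0 + 5) - 3)/(-1 + (-5 - 1*(-2)))))*((-1*0 - 4)*(-4)) = (1*((2/5 - 3)/(-1 + (-5 + 2))))*((0 - 4)*(-4)) = (1*(((⅕)*2 - 3)/(-1 - 3)))*(-4*(-4)) = (1*((⅖ - 3)/(-4)))*16 = (1*(-13/5*(-¼)))*16 = (1*(13/20))*16 = (13/20)*16 = 52/5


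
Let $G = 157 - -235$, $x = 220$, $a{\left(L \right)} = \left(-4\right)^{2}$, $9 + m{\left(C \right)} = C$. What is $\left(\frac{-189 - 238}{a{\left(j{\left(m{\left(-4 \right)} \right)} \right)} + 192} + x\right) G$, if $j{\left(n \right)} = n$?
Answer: $\frac{2221317}{26} \approx 85435.0$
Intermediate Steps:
$m{\left(C \right)} = -9 + C$
$a{\left(L \right)} = 16$
$G = 392$ ($G = 157 + 235 = 392$)
$\left(\frac{-189 - 238}{a{\left(j{\left(m{\left(-4 \right)} \right)} \right)} + 192} + x\right) G = \left(\frac{-189 - 238}{16 + 192} + 220\right) 392 = \left(- \frac{427}{208} + 220\right) 392 = \frac{45333}{208} \cdot 392 = \frac{2221317}{26}$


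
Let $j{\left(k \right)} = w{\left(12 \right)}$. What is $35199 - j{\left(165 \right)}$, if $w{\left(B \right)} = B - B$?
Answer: $35199$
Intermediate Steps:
$w{\left(B \right)} = 0$
$j{\left(k \right)} = 0$
$35199 - j{\left(165 \right)} = 35199 - 0 = 35199 + 0 = 35199$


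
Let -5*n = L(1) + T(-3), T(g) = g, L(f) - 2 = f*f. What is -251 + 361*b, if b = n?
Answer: -251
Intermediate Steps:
L(f) = 2 + f**2 (L(f) = 2 + f*f = 2 + f**2)
n = 0 (n = -((2 + 1**2) - 3)/5 = -((2 + 1) - 3)/5 = -(3 - 3)/5 = -1/5*0 = 0)
b = 0
-251 + 361*b = -251 + 361*0 = -251 + 0 = -251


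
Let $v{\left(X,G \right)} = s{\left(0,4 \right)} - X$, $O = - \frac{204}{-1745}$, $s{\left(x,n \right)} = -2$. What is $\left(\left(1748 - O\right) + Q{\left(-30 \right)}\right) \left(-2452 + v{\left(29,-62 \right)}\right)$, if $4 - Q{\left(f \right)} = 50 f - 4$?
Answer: $- \frac{14107204228}{1745} \approx -8.0844 \cdot 10^{6}$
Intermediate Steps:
$Q{\left(f \right)} = 8 - 50 f$ ($Q{\left(f \right)} = 4 - \left(50 f - 4\right) = 4 - \left(-4 + 50 f\right) = 8 - 50 f$)
$O = \frac{204}{1745}$ ($O = \left(-204\right) \left(- \frac{1}{1745}\right) = \frac{204}{1745} \approx 0.11691$)
$v{\left(X,G \right)} = -2 - X$
$\left(\left(1748 - O\right) + Q{\left(-30 \right)}\right) \left(-2452 + v{\left(29,-62 \right)}\right) = \left(\left(1748 - \frac{204}{1745}\right) + \left(8 - -1500\right)\right) \left(-2452 - 31\right) = \left(\left(1748 - \frac{204}{1745}\right) + \left(8 + 1500\right)\right) \left(-2452 - 31\right) = \left(\frac{3050056}{1745} + 1508\right) \left(-2452 - 31\right) = \frac{5681516}{1745} \left(-2483\right) = - \frac{14107204228}{1745}$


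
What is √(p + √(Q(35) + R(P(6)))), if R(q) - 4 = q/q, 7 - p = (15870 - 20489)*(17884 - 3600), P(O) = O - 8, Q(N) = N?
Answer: √(65977803 + 2*√10) ≈ 8122.7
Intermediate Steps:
P(O) = -8 + O
p = 65977803 (p = 7 - (15870 - 20489)*(17884 - 3600) = 7 - (-4619)*14284 = 7 - 1*(-65977796) = 7 + 65977796 = 65977803)
R(q) = 5 (R(q) = 4 + q/q = 4 + 1 = 5)
√(p + √(Q(35) + R(P(6)))) = √(65977803 + √(35 + 5)) = √(65977803 + √40) = √(65977803 + 2*√10)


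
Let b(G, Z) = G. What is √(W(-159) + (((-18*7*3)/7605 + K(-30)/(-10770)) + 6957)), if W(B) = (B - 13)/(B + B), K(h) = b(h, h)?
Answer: 2*√23944330912407735/3710265 ≈ 83.412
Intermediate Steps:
K(h) = h
W(B) = (-13 + B)/(2*B) (W(B) = (-13 + B)/((2*B)) = (-13 + B)*(1/(2*B)) = (-13 + B)/(2*B))
√(W(-159) + (((-18*7*3)/7605 + K(-30)/(-10770)) + 6957)) = √((½)*(-13 - 159)/(-159) + (((-18*7*3)/7605 - 30/(-10770)) + 6957)) = √((½)*(-1/159)*(-172) + ((-126*3*(1/7605) - 30*(-1/10770)) + 6957)) = √(86/159 + ((-378*1/7605 + 1/359) + 6957)) = √(86/159 + ((-42/845 + 1/359) + 6957)) = √(86/159 + (-14233/303355 + 6957)) = √(86/159 + 2110426502/303355) = √(335583902348/48233445) = 2*√23944330912407735/3710265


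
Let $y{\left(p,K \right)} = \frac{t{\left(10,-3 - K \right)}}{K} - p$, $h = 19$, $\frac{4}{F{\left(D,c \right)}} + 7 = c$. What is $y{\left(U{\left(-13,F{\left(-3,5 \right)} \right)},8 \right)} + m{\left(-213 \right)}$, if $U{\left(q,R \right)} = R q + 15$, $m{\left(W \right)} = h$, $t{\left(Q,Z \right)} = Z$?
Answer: $- \frac{187}{8} \approx -23.375$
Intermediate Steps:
$F{\left(D,c \right)} = \frac{4}{-7 + c}$
$m{\left(W \right)} = 19$
$U{\left(q,R \right)} = 15 + R q$
$y{\left(p,K \right)} = - p + \frac{-3 - K}{K}$ ($y{\left(p,K \right)} = \frac{-3 - K}{K} - p = - p + \frac{-3 - K}{K}$)
$y{\left(U{\left(-13,F{\left(-3,5 \right)} \right)},8 \right)} + m{\left(-213 \right)} = \left(-1 - \left(15 + \frac{4}{-7 + 5} \left(-13\right)\right) - \frac{3}{8}\right) + 19 = \left(-1 - \left(15 + \frac{4}{-2} \left(-13\right)\right) - \frac{3}{8}\right) + 19 = \left(-1 - \left(15 + 4 \left(- \frac{1}{2}\right) \left(-13\right)\right) - \frac{3}{8}\right) + 19 = \left(-1 - \left(15 - -26\right) - \frac{3}{8}\right) + 19 = \left(-1 - \left(15 + 26\right) - \frac{3}{8}\right) + 19 = \left(-1 - 41 - \frac{3}{8}\right) + 19 = - \frac{339}{8} + 19 = - \frac{187}{8}$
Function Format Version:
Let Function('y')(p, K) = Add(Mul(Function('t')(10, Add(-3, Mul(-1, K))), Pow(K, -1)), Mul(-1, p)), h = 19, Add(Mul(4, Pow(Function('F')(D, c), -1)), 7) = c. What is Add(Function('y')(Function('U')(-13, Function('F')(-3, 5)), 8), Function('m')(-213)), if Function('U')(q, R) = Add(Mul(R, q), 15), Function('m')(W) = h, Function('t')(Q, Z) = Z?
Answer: Rational(-187, 8) ≈ -23.375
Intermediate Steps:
Function('F')(D, c) = Mul(4, Pow(Add(-7, c), -1))
Function('m')(W) = 19
Function('U')(q, R) = Add(15, Mul(R, q))
Function('y')(p, K) = Add(Mul(-1, p), Mul(Pow(K, -1), Add(-3, Mul(-1, K)))) (Function('y')(p, K) = Add(Mul(Add(-3, Mul(-1, K)), Pow(K, -1)), Mul(-1, p)) = Add(Mul(Pow(K, -1), Add(-3, Mul(-1, K))), Mul(-1, p)) = Add(Mul(-1, p), Mul(Pow(K, -1), Add(-3, Mul(-1, K)))))
Add(Function('y')(Function('U')(-13, Function('F')(-3, 5)), 8), Function('m')(-213)) = Add(Add(-1, Mul(-1, Add(15, Mul(Mul(4, Pow(Add(-7, 5), -1)), -13))), Mul(-3, Pow(8, -1))), 19) = Add(Add(-1, Mul(-1, Add(15, Mul(Mul(4, Pow(-2, -1)), -13))), Mul(-3, Rational(1, 8))), 19) = Add(Add(-1, Mul(-1, Add(15, Mul(Mul(4, Rational(-1, 2)), -13))), Rational(-3, 8)), 19) = Add(Add(-1, Mul(-1, Add(15, Mul(-2, -13))), Rational(-3, 8)), 19) = Add(Add(-1, Mul(-1, Add(15, 26)), Rational(-3, 8)), 19) = Add(Add(-1, Mul(-1, 41), Rational(-3, 8)), 19) = Add(Add(-1, -41, Rational(-3, 8)), 19) = Add(Rational(-339, 8), 19) = Rational(-187, 8)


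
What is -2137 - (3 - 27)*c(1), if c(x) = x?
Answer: -2113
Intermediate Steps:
-2137 - (3 - 27)*c(1) = -2137 - (3 - 27) = -2137 - (-24) = -2137 - 1*(-24) = -2137 + 24 = -2113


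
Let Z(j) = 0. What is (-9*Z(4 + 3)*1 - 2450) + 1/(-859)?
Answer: -2104551/859 ≈ -2450.0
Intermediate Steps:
(-9*Z(4 + 3)*1 - 2450) + 1/(-859) = (-9*0*1 - 2450) + 1/(-859) = (0*1 - 2450) - 1/859 = (0 - 2450) - 1/859 = -2450 - 1/859 = -2104551/859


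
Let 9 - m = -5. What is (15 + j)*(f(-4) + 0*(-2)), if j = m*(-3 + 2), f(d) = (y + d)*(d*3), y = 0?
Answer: 48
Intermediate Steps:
m = 14 (m = 9 - 1*(-5) = 9 + 5 = 14)
f(d) = 3*d**2 (f(d) = (0 + d)*(d*3) = d*(3*d) = 3*d**2)
j = -14 (j = 14*(-3 + 2) = 14*(-1) = -14)
(15 + j)*(f(-4) + 0*(-2)) = (15 - 14)*(3*(-4)**2 + 0*(-2)) = 1*(3*16 + 0) = 1*(48 + 0) = 1*48 = 48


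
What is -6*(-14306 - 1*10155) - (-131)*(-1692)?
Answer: -74886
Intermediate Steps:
-6*(-14306 - 1*10155) - (-131)*(-1692) = -6*(-14306 - 10155) - 1*221652 = -6*(-24461) - 221652 = 146766 - 221652 = -74886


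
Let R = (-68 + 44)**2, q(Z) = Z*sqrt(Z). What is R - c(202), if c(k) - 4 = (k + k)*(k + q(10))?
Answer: -81036 - 4040*sqrt(10) ≈ -93812.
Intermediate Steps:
q(Z) = Z**(3/2)
c(k) = 4 + 2*k*(k + 10*sqrt(10)) (c(k) = 4 + (k + k)*(k + 10**(3/2)) = 4 + (2*k)*(k + 10*sqrt(10)) = 4 + 2*k*(k + 10*sqrt(10)))
R = 576 (R = (-24)**2 = 576)
R - c(202) = 576 - (4 + 2*202**2 + 20*202*sqrt(10)) = 576 - (4 + 2*40804 + 4040*sqrt(10)) = 576 - (4 + 81608 + 4040*sqrt(10)) = 576 - (81612 + 4040*sqrt(10)) = 576 + (-81612 - 4040*sqrt(10)) = -81036 - 4040*sqrt(10)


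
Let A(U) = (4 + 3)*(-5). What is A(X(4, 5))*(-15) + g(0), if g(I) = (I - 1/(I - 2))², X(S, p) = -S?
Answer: 2101/4 ≈ 525.25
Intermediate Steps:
A(U) = -35 (A(U) = 7*(-5) = -35)
g(I) = (I - 1/(-2 + I))²
A(X(4, 5))*(-15) + g(0) = -35*(-15) + (1 - 1*0² + 2*0)²/(-2 + 0)² = 525 + (1 - 1*0 + 0)²/(-2)² = 525 + (1 + 0 + 0)²/4 = 525 + (¼)*1² = 525 + (¼)*1 = 525 + ¼ = 2101/4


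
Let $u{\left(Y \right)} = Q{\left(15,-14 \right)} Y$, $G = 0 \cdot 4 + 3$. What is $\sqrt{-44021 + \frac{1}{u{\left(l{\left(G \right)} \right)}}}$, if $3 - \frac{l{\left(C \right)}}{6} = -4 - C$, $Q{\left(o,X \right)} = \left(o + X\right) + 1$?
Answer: $\frac{i \sqrt{158475570}}{60} \approx 209.81 i$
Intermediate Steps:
$G = 3$ ($G = 0 + 3 = 3$)
$Q{\left(o,X \right)} = 1 + X + o$ ($Q{\left(o,X \right)} = \left(X + o\right) + 1 = 1 + X + o$)
$l{\left(C \right)} = 42 + 6 C$ ($l{\left(C \right)} = 18 - 6 \left(-4 - C\right) = 18 + \left(24 + 6 C\right) = 42 + 6 C$)
$u{\left(Y \right)} = 2 Y$ ($u{\left(Y \right)} = \left(1 - 14 + 15\right) Y = 2 Y$)
$\sqrt{-44021 + \frac{1}{u{\left(l{\left(G \right)} \right)}}} = \sqrt{-44021 + \frac{1}{2 \left(42 + 6 \cdot 3\right)}} = \sqrt{-44021 + \frac{1}{2 \left(42 + 18\right)}} = \sqrt{-44021 + \frac{1}{2 \cdot 60}} = \sqrt{-44021 + \frac{1}{120}} = \sqrt{- \frac{5282519}{120}} = \frac{i \sqrt{158475570}}{60}$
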